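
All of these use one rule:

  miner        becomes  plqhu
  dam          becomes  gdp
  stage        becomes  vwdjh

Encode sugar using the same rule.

vxjdu

Every letter moves 3 places later in the alphabet, wrapping around z→a.
For sugar: s+3=v, u+3=x, g+3=j, a+3=d, r+3=u.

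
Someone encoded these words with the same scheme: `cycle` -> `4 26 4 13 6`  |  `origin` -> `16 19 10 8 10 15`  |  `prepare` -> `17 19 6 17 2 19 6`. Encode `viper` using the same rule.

Letters become their 1-based position plus 1 (so a→2, b→3, …).
For viper: v=22→23, i=9→10, p=16→17, e=5→6, r=18→19.

23 10 17 6 19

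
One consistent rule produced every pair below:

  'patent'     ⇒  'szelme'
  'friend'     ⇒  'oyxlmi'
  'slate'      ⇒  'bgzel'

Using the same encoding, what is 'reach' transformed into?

ylzfu

p(15)→s(18) and a(0)→z(25) fit y≡3x+25 (mod 26); the inverse of 3 mod 26 is 9. This is an affine cipher: with a=0,…,z=25, each position x becomes (3x+25) mod 26.
On reach: r(17)→3·17+25≡24=y; e(4)→3·4+25≡11=l; a(0)→3·0+25≡25=z; c(2)→3·2+25≡5=f; h(7)→3·7+25≡20=u (all mod 26).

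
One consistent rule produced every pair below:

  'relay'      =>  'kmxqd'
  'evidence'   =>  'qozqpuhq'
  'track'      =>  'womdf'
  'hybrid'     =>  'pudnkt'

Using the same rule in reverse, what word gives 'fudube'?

spirit

Read the word backwards and shift each letter +12.
Reversing it on fudube: shift back: f−12=t, u−12=i, d−12=r, u−12=i, b−12=p, e−12=s → tirips; then reverse → spirit.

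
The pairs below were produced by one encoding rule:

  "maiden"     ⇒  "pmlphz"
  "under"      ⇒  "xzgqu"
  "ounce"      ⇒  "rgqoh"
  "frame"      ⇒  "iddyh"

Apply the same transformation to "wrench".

It's a Vigenère-style cipher with numeric key [3,12]: position i shifts by key[i mod 2].
On wrench: w+3=z, r+12=d, e+3=h, n+12=z, c+3=f, h+12=t.

zdhzft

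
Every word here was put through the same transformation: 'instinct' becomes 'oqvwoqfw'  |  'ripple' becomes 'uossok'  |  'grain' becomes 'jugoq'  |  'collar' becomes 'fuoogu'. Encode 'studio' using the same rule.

vwagou

The shift depends on letter class: consonant n→q is +3, but vowel i→o is +6. The rule splits by letter class: vowels +6, consonants +3.
On studio: s(cons)+3=v, t(cons)+3=w, u(vowel)+6=a, d(cons)+3=g, i(vowel)+6=o, o(vowel)+6=u.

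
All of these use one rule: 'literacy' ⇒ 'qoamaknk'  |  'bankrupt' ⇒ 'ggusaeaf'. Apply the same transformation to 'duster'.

iazbnb

The shift increases by 1 at each position, starting from +5: 5, 6, 7, ….
On duster: d+5=i, u+6=a, s+7=z, t+8=b, e+9=n, r+10=b.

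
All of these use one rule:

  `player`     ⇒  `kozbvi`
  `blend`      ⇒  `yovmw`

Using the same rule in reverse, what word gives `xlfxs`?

Each pair mirrors across the alphabet (p↔k, l↔o, a↔z): positions sum to 25. This is the alphabet-reversal cipher (Atbash): a becomes z, b becomes y, etc.
Reversing it on xlfxs: x↔c, l↔o, f↔u, x↔c, s↔h.

couch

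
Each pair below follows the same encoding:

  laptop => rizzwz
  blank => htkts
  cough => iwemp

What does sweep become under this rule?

yeokx

Shifts by position in laptop: pos 0: l→r (+6), pos 1: a→i (+8), pos 2: p→z (+10), pos 3: t→z (+6), pos 4: o→w (+8), pos 5: p→z (+10) — repeating every 3. It's a Vigenère-style cipher with numeric key [6,8,10]: position i shifts by key[i mod 3].
For sweep: s+6=y, w+8=e, e+10=o, e+6=k, p+8=x.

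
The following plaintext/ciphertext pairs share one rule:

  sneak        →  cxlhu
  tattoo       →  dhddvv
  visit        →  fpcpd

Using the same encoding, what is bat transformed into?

The rule splits by letter class: vowels +7, consonants +10.
On bat: b(cons)+10=l, a(vowel)+7=h, t(cons)+10=d.

lhd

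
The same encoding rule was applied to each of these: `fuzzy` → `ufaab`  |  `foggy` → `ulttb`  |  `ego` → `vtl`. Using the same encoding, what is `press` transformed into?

kivhh

Each letter is replaced by its mirror in the alphabet: a↔z, b↔y, c↔x, and so on (the Atbash cipher).
For press: p↔k, r↔i, e↔v, s↔h, s↔h.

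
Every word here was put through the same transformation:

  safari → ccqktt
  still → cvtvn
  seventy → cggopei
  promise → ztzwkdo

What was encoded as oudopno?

Shifts by position in safari: pos 0: s→c (+10), pos 1: a→c (+2), pos 2: f→q (+11), pos 3: a→k (+10), pos 4: r→t (+2), pos 5: i→t (+11) — repeating every 3. It's a Vigenère-style cipher with numeric key [10,2,11]: position i shifts by key[i mod 3].
Undoing it on oudopno: o−10=e, u−2=s, d−11=s, o−10=e, p−2=n, n−11=c, o−10=e.

essence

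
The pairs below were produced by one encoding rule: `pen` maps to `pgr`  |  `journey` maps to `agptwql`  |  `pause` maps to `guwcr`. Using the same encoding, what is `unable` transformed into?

Two steps: reverse the string, then apply a Caesar shift of +2.
On unable: reverse → elbanu; then shift: e+2=g, l+2=n, b+2=d, a+2=c, n+2=p, u+2=w.

gndcpw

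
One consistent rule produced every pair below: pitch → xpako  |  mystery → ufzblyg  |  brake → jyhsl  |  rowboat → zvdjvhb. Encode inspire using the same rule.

Shifts by position in pitch: pos 0: p→x (+8), pos 1: i→p (+7), pos 2: t→a (+7), pos 3: c→k (+8), pos 4: h→o (+7) — repeating every 3. A repeating key of period 3 is used — shifts +8, +7, +7 over and over.
Applying it to inspire: i+8=q, n+7=u, s+7=z, p+8=x, i+7=p, r+7=y, e+8=m.

quzxpym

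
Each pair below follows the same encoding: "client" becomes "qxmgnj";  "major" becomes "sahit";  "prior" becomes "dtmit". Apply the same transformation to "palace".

c(2)→q(16) and l(11)→x(23) fit y≡21x+0 (mod 26); the inverse of 21 mod 26 is 5. Treating letters as 0–25, the rule is x ↦ 21x + 0 (mod 26).
On palace: p(15)→21·15+0≡3=d; a(0)→21·0+0≡0=a; l(11)→21·11+0≡23=x; a(0)→21·0+0≡0=a; c(2)→21·2+0≡16=q; e(4)→21·4+0≡6=g (all mod 26).

daxaqg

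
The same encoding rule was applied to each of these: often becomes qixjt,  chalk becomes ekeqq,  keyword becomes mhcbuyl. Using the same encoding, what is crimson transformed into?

In often: o→q is +2, f→i is +3, t→x is +4, e→j is +5 — the shift increases by 1 each position. Each letter shifts forward by (position + 2), i.e. 2, 3, 4, … — the shift grows by one for each successive letter.
For crimson: c+2=e, r+3=u, i+4=m, m+5=r, s+6=y, o+7=v, n+8=v.

eumryvv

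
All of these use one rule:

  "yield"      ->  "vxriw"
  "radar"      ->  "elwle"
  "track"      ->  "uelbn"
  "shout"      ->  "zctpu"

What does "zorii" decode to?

y(24)→v(21) and i(8)→x(23) fit y≡21x+11 (mod 26); the inverse of 21 mod 26 is 5. Each letter's alphabet position (a=0..z=25) is mapped through 21·x+11 mod 26 — an affine cipher.
Undoing it on zorii: z(25)→5·(25−11)≡18=s; o(14)→5·(14−11)≡15=p; r(17)→5·(17−11)≡4=e; i(8)→5·(8−11)≡11=l; i(8)→5·(8−11)≡11=l (all mod 26).

spell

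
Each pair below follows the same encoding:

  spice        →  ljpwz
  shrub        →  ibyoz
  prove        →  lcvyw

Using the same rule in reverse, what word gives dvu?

The output letters match the input read backwards, each shifted +7: spice reversed is ecips. Two steps: reverse the string, then apply a Caesar shift of +7.
Decoding dvu: shift back: d−7=w, v−7=o, u−7=n → won; then reverse → now.

now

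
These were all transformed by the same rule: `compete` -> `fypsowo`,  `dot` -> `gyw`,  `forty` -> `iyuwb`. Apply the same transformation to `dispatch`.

The shift depends on letter class: consonant c→f is +3, but vowel o→y is +10. Two shifts are in play — +10 for a/e/i/o/u, +3 for every other letter.
On dispatch: d(cons)+3=g, i(vowel)+10=s, s(cons)+3=v, p(cons)+3=s, a(vowel)+10=k, t(cons)+3=w, c(cons)+3=f, h(cons)+3=k.

gsvskwfk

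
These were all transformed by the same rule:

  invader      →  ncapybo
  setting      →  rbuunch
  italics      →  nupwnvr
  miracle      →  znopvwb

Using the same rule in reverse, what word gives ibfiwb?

i(8)→n(13) and n(13)→c(2) fit y≡3x+15 (mod 26); the inverse of 3 mod 26 is 9. Each letter's alphabet position (a=0..z=25) is mapped through 3·x+15 mod 26 — an affine cipher.
Reversing it on ibfiwb: i(8)→9·(8−15)≡15=p; b(1)→9·(1−15)≡4=e; f(5)→9·(5−15)≡14=o; i(8)→9·(8−15)≡15=p; w(22)→9·(22−15)≡11=l; b(1)→9·(1−15)≡4=e (all mod 26).

people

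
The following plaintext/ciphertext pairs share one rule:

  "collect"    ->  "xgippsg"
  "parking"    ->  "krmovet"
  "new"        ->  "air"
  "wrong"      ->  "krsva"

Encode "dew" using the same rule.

The word is reversed, then every letter is shifted forward by 4.
On dew: reverse → wed; then shift: w+4=a, e+4=i, d+4=h.

aih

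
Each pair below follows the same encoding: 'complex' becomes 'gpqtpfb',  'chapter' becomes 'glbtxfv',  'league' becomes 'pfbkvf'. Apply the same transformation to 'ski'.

woj

The shift depends on letter class: consonant c→g is +4, but vowel o→p is +1. Two shifts are in play — +1 for a/e/i/o/u, +4 for every other letter.
For ski: s(cons)+4=w, k(cons)+4=o, i(vowel)+1=j.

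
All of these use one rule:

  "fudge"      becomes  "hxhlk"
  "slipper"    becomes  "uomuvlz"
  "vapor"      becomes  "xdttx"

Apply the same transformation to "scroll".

ufvtrs

In fudge: f→h is +2, u→x is +3, d→h is +4, g→l is +5 — the shift increases by 1 each position. The shift increases by 1 at each position, starting from +2: 2, 3, 4, ….
On scroll: s+2=u, c+3=f, r+4=v, o+5=t, l+6=r, l+7=s.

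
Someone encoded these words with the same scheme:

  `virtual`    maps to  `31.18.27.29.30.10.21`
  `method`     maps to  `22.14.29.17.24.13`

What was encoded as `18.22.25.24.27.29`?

v is letter #22 and maps to 31: an offset of 9. The number is (letter's place in the alphabet, a=1) + 9.
Undoing it on 18.22.25.24.27.29: 18→(18−9)÷1=9=i, 22→(22−9)÷1=13=m, 25→(25−9)÷1=16=p, 24→(24−9)÷1=15=o, 27→(27−9)÷1=18=r, 29→(29−9)÷1=20=t.

import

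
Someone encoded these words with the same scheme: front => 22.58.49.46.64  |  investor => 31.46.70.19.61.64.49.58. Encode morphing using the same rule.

43.49.58.52.28.31.46.25

f(#6)→22 and r(#18)→58: differences scale by 3, so n = 3·pos + 4. The formula is n = 3×(alphabet index, a=1) + 4.
On morphing: m=13→43, o=15→49, r=18→58, p=16→52, h=8→28, i=9→31, n=14→46, g=7→25.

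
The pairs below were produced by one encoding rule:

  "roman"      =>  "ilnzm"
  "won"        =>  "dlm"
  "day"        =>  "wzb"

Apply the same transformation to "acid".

Each pair mirrors across the alphabet (r↔i, o↔l, m↔n): positions sum to 25. Letters are reflected about the middle of the alphabet (position → 25−position): Atbash.
Applying it to acid: a↔z, c↔x, i↔r, d↔w.

zxrw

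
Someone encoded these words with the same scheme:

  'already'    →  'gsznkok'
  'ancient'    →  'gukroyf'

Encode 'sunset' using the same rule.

In already: a→g is +6, l→s is +7, r→z is +8, e→n is +9 — the shift increases by 1 each position. Each letter shifts forward by (position + 6), i.e. 6, 7, 8, … — the shift grows by one for each successive letter.
Applying it to sunset: s+6=y, u+7=b, n+8=v, s+9=b, e+10=o, t+11=e.

ybvboe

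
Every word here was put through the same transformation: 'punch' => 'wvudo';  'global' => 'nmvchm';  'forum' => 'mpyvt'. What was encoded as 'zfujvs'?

senior

Shifts by position in punch: pos 0: p→w (+7), pos 1: u→v (+1), pos 2: n→u (+7), pos 3: c→d (+1) — repeating every 2. A repeating key of period 2 is used — shifts +7, +1 over and over.
Reversing it on zfujvs: z−7=s, f−1=e, u−7=n, j−1=i, v−7=o, s−1=r.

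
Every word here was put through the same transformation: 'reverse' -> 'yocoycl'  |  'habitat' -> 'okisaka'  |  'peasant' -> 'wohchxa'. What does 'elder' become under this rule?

Shifts by position in reverse: pos 0: r→y (+7), pos 1: e→o (+10), pos 2: v→c (+7), pos 3: e→o (+10) — repeating every 2. The shifts repeat in a cycle of length 2: positions 0,1,… shift by +7, +10, then the pattern repeats.
On elder: e+7=l, l+10=v, d+7=k, e+10=o, r+7=y.

lvkoy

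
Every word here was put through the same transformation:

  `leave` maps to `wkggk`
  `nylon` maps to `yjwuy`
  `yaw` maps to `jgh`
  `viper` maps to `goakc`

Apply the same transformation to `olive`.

The shift depends on letter class: consonant l→w is +11, but vowel e→k is +6. The rule splits by letter class: vowels +6, consonants +11.
On olive: o(vowel)+6=u, l(cons)+11=w, i(vowel)+6=o, v(cons)+11=g, e(vowel)+6=k.

uwogk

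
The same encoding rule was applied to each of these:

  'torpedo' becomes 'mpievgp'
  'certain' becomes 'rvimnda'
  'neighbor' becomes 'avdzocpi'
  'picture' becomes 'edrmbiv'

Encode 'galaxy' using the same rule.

Treating letters as 0–25, the rule is x ↦ 15x + 13 (mod 26).
Applying it to galaxy: g(6)→15·6+13≡25=z; a(0)→15·0+13≡13=n; l(11)→15·11+13≡22=w; a(0)→15·0+13≡13=n; x(23)→15·23+13≡20=u; y(24)→15·24+13≡9=j (all mod 26).

znwnuj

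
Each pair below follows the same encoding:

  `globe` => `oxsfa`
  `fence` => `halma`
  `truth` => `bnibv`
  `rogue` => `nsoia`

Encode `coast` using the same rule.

g(6)→o(14) and l(11)→x(23) fit y≡7x+24 (mod 26); the inverse of 7 mod 26 is 15. This is an affine cipher: with a=0,…,z=25, each position x becomes (7x+24) mod 26.
On coast: c(2)→7·2+24≡12=m; o(14)→7·14+24≡18=s; a(0)→7·0+24≡24=y; s(18)→7·18+24≡20=u; t(19)→7·19+24≡1=b (all mod 26).

msyub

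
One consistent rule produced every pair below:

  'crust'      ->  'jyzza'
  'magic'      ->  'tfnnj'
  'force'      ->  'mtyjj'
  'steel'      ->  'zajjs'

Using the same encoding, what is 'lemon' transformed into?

sjttu

The shift depends on letter class: consonant c→j is +7, but vowel u→z is +5. The rule splits by letter class: vowels +5, consonants +7.
On lemon: l(cons)+7=s, e(vowel)+5=j, m(cons)+7=t, o(vowel)+5=t, n(cons)+7=u.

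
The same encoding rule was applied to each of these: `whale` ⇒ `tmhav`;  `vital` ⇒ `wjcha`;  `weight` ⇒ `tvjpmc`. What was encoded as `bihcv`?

crate

w(22)→t(19) and h(7)→m(12) fit y≡23x+7 (mod 26); the inverse of 23 mod 26 is 17. Each letter's alphabet position (a=0..z=25) is mapped through 23·x+7 mod 26 — an affine cipher.
Decoding bihcv: b(1)→17·(1−7)≡2=c; i(8)→17·(8−7)≡17=r; h(7)→17·(7−7)≡0=a; c(2)→17·(2−7)≡19=t; v(21)→17·(21−7)≡4=e (all mod 26).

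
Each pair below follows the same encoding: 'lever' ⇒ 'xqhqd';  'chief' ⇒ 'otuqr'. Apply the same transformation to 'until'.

gzfux

Compare letters: l→x is +12, e→q is +12, v→h is +12 — a constant shift. Every letter moves 12 places later in the alphabet, wrapping around z→a.
Applying it to until: u+12=g, n+12=z, t+12=f, i+12=u, l+12=x.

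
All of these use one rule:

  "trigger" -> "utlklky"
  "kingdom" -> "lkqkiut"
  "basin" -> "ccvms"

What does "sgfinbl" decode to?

In trigger: t→u is +1, r→t is +2, i→l is +3, g→k is +4 — the shift increases by 1 each position. The shift increases by 1 at each position, starting from +1: 1, 2, 3, ….
Undoing it on sgfinbl: s−1=r, g−2=e, f−3=c, i−4=e, n−5=i, b−6=v, l−7=e.

receive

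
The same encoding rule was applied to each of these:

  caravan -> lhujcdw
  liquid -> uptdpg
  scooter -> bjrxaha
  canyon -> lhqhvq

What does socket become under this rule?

bvftlw

Shifts by position in caravan: pos 0: c→l (+9), pos 1: a→h (+7), pos 2: r→u (+3), pos 3: a→j (+9), pos 4: v→c (+7), pos 5: a→d (+3) — repeating every 3. A repeating key of period 3 is used — shifts +9, +7, +3 over and over.
On socket: s+9=b, o+7=v, c+3=f, k+9=t, e+7=l, t+3=w.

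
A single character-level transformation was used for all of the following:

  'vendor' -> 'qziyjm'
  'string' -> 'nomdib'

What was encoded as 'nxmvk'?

Compare letters: v→q is +21, e→z is +21, n→i is +21 — a constant shift. Every letter moves 21 places later in the alphabet, wrapping around z→a.
Decoding nxmvk: n−21=s, x−21=c, m−21=r, v−21=a, k−21=p.

scrap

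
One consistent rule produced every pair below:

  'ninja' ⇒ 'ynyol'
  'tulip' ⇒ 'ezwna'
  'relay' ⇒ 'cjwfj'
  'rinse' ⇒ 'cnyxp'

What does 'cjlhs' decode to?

reach

The shifts repeat in a cycle of length 2: positions 0,1,… shift by +11, +5, then the pattern repeats.
Reversing it on cjlhs: c−11=r, j−5=e, l−11=a, h−5=c, s−11=h.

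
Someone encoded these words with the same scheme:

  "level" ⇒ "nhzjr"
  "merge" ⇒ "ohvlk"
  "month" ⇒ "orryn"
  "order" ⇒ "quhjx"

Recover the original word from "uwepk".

stake

In level: l→n is +2, e→h is +3, v→z is +4, e→j is +5 — the shift increases by 1 each position. The shift increases by 1 at each position, starting from +2: 2, 3, 4, ….
Decoding uwepk: u−2=s, w−3=t, e−4=a, p−5=k, k−6=e.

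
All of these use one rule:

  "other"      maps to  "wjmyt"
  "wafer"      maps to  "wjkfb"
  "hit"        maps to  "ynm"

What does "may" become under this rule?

Two steps: reverse the string, then apply a Caesar shift of +5.
For may: reverse → yam; then shift: y+5=d, a+5=f, m+5=r.

dfr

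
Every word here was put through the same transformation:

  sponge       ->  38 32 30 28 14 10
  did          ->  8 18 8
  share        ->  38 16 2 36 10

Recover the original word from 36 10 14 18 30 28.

Each letter becomes 2×(its alphabet position, a=1..z=26).
Reversing it on 36 10 14 18 30 28: 36→(36−0)÷2=18=r, 10→(10−0)÷2=5=e, 14→(14−0)÷2=7=g, 18→(18−0)÷2=9=i, 30→(30−0)÷2=15=o, 28→(28−0)÷2=14=n.

region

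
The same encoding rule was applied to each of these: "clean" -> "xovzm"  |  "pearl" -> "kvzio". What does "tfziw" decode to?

Each pair mirrors across the alphabet (c↔x, l↔o, e↔v): positions sum to 25. This is the alphabet-reversal cipher (Atbash): a becomes z, b becomes y, etc.
Undoing it on tfziw: t↔g, f↔u, z↔a, i↔r, w↔d.

guard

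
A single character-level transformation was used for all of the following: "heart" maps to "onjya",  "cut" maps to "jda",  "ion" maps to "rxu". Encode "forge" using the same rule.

The shift depends on letter class: consonant h→o is +7, but vowel e→n is +9. Two shifts are in play — +9 for a/e/i/o/u, +7 for every other letter.
On forge: f(cons)+7=m, o(vowel)+9=x, r(cons)+7=y, g(cons)+7=n, e(vowel)+9=n.

mxynn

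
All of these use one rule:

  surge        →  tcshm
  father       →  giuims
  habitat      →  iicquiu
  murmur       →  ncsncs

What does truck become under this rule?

uscdl

The shift depends on letter class: consonant s→t is +1, but vowel u→c is +8. Vowels shift forward by 8 and consonants shift forward by 1.
On truck: t(cons)+1=u, r(cons)+1=s, u(vowel)+8=c, c(cons)+1=d, k(cons)+1=l.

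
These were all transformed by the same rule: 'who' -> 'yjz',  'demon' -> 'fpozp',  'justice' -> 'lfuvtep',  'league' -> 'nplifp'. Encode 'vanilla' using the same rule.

xlptnnl

Two shifts are in play — +11 for a/e/i/o/u, +2 for every other letter.
On vanilla: v(cons)+2=x, a(vowel)+11=l, n(cons)+2=p, i(vowel)+11=t, l(cons)+2=n, l(cons)+2=n, a(vowel)+11=l.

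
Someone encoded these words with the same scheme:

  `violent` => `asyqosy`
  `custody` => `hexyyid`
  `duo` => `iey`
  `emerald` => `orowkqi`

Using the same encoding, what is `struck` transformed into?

xywehp

The shift depends on letter class: consonant v→a is +5, but vowel i→s is +10. Vowels shift forward by 10 and consonants shift forward by 5.
For struck: s(cons)+5=x, t(cons)+5=y, r(cons)+5=w, u(vowel)+10=e, c(cons)+5=h, k(cons)+5=p.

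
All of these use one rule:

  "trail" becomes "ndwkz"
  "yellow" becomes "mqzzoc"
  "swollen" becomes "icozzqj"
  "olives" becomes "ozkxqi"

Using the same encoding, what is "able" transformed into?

wbzq

t(19)→n(13) and r(17)→d(3) fit y≡5x+22 (mod 26); the inverse of 5 mod 26 is 21. Each letter's alphabet position (a=0..z=25) is mapped through 5·x+22 mod 26 — an affine cipher.
Applying it to able: a(0)→5·0+22≡22=w; b(1)→5·1+22≡1=b; l(11)→5·11+22≡25=z; e(4)→5·4+22≡16=q (all mod 26).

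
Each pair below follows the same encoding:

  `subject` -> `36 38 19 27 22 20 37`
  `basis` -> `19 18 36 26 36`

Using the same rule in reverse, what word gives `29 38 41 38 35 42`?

s is letter #19 and maps to 36: an offset of 17. Each letter is replaced by its alphabet position (a=1..z=26) + 17.
Reversing it on 29 38 41 38 35 42: 29→(29−17)÷1=12=l, 38→(38−17)÷1=21=u, 41→(41−17)÷1=24=x, 38→(38−17)÷1=21=u, 35→(35−17)÷1=18=r, 42→(42−17)÷1=25=y.

luxury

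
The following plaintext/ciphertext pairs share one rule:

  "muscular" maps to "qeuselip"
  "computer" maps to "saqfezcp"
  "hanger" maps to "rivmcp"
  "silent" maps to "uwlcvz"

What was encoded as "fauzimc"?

postage

m(12)→q(16) and u(20)→e(4) fit y≡5x+8 (mod 26); the inverse of 5 mod 26 is 21. This is an affine cipher: with a=0,…,z=25, each position x becomes (5x+8) mod 26.
Undoing it on fauzimc: f(5)→21·(5−8)≡15=p; a(0)→21·(0−8)≡14=o; u(20)→21·(20−8)≡18=s; z(25)→21·(25−8)≡19=t; i(8)→21·(8−8)≡0=a; m(12)→21·(12−8)≡6=g; c(2)→21·(2−8)≡4=e (all mod 26).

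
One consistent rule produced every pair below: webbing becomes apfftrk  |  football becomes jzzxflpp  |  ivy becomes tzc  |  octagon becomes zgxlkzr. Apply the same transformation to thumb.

The rule splits by letter class: vowels +11, consonants +4.
Applying it to thumb: t(cons)+4=x, h(cons)+4=l, u(vowel)+11=f, m(cons)+4=q, b(cons)+4=f.

xlfqf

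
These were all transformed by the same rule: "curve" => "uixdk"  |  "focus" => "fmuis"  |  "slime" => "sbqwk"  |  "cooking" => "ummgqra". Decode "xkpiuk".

c(2)→u(20) and u(20)→i(8) fit y≡21x+4 (mod 26); the inverse of 21 mod 26 is 5. Each letter's alphabet position (a=0..z=25) is mapped through 21·x+4 mod 26 — an affine cipher.
Decoding xkpiuk: x(23)→5·(23−4)≡17=r; k(10)→5·(10−4)≡4=e; p(15)→5·(15−4)≡3=d; i(8)→5·(8−4)≡20=u; u(20)→5·(20−4)≡2=c; k(10)→5·(10−4)≡4=e (all mod 26).

reduce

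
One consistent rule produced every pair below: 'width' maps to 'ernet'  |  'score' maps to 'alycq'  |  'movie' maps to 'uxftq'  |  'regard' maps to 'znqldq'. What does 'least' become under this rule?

tnkdf

In width: w→e is +8, i→r is +9, d→n is +10, t→e is +11 — the shift increases by 1 each position. Letter i (0-indexed) is shifted by i+8, so successive shifts are 8, 9, 10, ….
On least: l+8=t, e+9=n, a+10=k, s+11=d, t+12=f.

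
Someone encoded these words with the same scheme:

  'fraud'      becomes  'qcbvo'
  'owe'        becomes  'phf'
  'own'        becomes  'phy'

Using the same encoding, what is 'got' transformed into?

The shift depends on letter class: consonant f→q is +11, but vowel a→b is +1. The rule splits by letter class: vowels +1, consonants +11.
On got: g(cons)+11=r, o(vowel)+1=p, t(cons)+11=e.

rpe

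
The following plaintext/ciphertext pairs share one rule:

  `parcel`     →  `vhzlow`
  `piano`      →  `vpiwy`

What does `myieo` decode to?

grave

In parcel: p→v is +6, a→h is +7, r→z is +8, c→l is +9 — the shift increases by 1 each position. Each letter shifts forward by (position + 6), i.e. 6, 7, 8, … — the shift grows by one for each successive letter.
Reversing it on myieo: m−6=g, y−7=r, i−8=a, e−9=v, o−10=e.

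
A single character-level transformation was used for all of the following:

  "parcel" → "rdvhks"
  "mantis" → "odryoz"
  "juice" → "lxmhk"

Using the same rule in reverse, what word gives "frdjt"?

In parcel: p→r is +2, a→d is +3, r→v is +4, c→h is +5 — the shift increases by 1 each position. The shift increases by 1 at each position, starting from +2: 2, 3, 4, ….
Undoing it on frdjt: f−2=d, r−3=o, d−4=z, j−5=e, t−6=n.

dozen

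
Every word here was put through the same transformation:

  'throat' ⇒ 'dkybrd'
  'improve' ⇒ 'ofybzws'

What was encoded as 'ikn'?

day

The output letters match the input read backwards, each shifted +10: throat reversed is taorht. The word is reversed, then every letter is shifted forward by 10.
Undoing it on ikn: shift back: i−10=y, k−10=a, n−10=d → yad; then reverse → day.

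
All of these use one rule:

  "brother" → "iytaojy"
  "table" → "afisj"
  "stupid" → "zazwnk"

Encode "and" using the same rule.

fuk

Vowels shift forward by 5 and consonants shift forward by 7.
Applying it to and: a(vowel)+5=f, n(cons)+7=u, d(cons)+7=k.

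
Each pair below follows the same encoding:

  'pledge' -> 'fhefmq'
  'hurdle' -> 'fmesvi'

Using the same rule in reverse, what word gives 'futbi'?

The output letters match the input read backwards, each shifted +1: pledge reversed is egdelp. Read the word backwards and shift each letter +1.
Undoing it on futbi: shift back: f−1=e, u−1=t, t−1=s, b−1=a, i−1=h → etsah; then reverse → haste.

haste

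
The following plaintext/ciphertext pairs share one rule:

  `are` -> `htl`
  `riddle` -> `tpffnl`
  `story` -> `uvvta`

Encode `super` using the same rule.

ubrlt

The shift depends on letter class: consonant r→t is +2, but vowel a→h is +7. Two shifts are in play — +7 for a/e/i/o/u, +2 for every other letter.
For super: s(cons)+2=u, u(vowel)+7=b, p(cons)+2=r, e(vowel)+7=l, r(cons)+2=t.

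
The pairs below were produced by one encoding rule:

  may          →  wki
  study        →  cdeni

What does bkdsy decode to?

It's a constant shift of +10 (ROT10).
Undoing it on bkdsy: b−10=r, k−10=a, d−10=t, s−10=i, y−10=o.

ratio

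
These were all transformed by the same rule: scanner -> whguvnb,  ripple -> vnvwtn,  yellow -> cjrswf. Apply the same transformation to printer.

The shift increases by 1 at each position, starting from +4: 4, 5, 6, ….
On printer: p+4=t, r+5=w, i+6=o, n+7=u, t+8=b, e+9=n, r+10=b.

twoubnb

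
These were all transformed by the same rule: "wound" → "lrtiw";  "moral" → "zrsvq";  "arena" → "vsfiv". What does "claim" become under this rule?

Treating letters as 0–25, the rule is x ↦ 9x + 21 (mod 26).
On claim: c(2)→9·2+21≡13=n; l(11)→9·11+21≡16=q; a(0)→9·0+21≡21=v; i(8)→9·8+21≡15=p; m(12)→9·12+21≡25=z (all mod 26).

nqvpz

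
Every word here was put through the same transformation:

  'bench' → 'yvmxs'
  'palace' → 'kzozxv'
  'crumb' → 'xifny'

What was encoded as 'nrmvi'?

miner

Each pair mirrors across the alphabet (b↔y, e↔v, n↔m): positions sum to 25. Letters are reflected about the middle of the alphabet (position → 25−position): Atbash.
Undoing it on nrmvi: n↔m, r↔i, m↔n, v↔e, i↔r.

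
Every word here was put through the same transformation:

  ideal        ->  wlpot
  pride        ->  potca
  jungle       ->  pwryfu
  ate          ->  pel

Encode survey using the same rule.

jpgcfd

Read the word backwards and shift each letter +11.
On survey: reverse → yevrus; then shift: y+11=j, e+11=p, v+11=g, r+11=c, u+11=f, s+11=d.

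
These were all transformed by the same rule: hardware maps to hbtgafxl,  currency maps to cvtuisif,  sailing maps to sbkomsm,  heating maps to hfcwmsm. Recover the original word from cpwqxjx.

counter

In hardware: h→h is +0, a→b is +1, r→t is +2, d→g is +3 — the shift increases by 1 each position. The shift increases by 1 at each position, starting from +0: 0, 1, 2, ….
Reversing it on cpwqxjx: c−0=c, p−1=o, w−2=u, q−3=n, x−4=t, j−5=e, x−6=r.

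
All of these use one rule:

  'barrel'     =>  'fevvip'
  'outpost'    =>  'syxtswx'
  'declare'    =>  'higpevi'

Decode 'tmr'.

pin

Each letter is shifted forward by 4 in the alphabet (a Caesar shift of +4).
Undoing it on tmr: t−4=p, m−4=i, r−4=n.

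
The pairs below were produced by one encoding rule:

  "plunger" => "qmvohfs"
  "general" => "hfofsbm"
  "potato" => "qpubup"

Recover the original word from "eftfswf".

Each letter is shifted forward by 1 in the alphabet (a Caesar shift of +1).
Decoding eftfswf: e−1=d, f−1=e, t−1=s, f−1=e, s−1=r, w−1=v, f−1=e.

deserve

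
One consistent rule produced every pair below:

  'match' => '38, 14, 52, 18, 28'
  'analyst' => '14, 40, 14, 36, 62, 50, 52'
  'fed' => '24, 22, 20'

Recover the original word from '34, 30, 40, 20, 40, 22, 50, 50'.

kindness

m(#13)→38 and a(#1)→14: differences scale by 2, so n = 2·pos + 12. The formula is n = 2×(alphabet index, a=1) + 12.
Decoding 34, 30, 40, 20, 40, 22, 50, 50: 34→(34−12)÷2=11=k, 30→(30−12)÷2=9=i, 40→(40−12)÷2=14=n, 20→(20−12)÷2=4=d, 40→(40−12)÷2=14=n, 22→(22−12)÷2=5=e, 50→(50−12)÷2=19=s, 50→(50−12)÷2=19=s.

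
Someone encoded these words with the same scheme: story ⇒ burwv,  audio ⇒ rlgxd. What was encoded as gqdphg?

The output letters match the input read backwards, each shifted +3: story reversed is yrots. The word is reversed, then every letter is shifted forward by 3.
Undoing it on gqdphg: shift back: g−3=d, q−3=n, d−3=a, p−3=m, h−3=e, g−3=d → dnamed; then reverse → demand.

demand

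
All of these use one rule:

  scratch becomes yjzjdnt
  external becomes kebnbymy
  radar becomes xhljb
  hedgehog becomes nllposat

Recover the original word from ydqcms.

switch

In scratch: s→y is +6, c→j is +7, r→z is +8, a→j is +9 — the shift increases by 1 each position. Each letter shifts forward by (position + 6), i.e. 6, 7, 8, … — the shift grows by one for each successive letter.
Reversing it on ydqcms: y−6=s, d−7=w, q−8=i, c−9=t, m−10=c, s−11=h.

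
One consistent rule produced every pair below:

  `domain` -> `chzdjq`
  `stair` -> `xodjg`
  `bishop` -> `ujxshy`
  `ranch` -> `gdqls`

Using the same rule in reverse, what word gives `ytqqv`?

This is an affine cipher: with a=0,…,z=25, each position x becomes (17x+3) mod 26.
Decoding ytqqv: y(24)→23·(24−3)≡15=p; t(19)→23·(19−3)≡4=e; q(16)→23·(16−3)≡13=n; q(16)→23·(16−3)≡13=n; v(21)→23·(21−3)≡24=y (all mod 26).

penny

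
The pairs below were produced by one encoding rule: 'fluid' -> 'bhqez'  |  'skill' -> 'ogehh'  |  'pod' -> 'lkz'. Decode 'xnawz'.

bread

Each letter is shifted forward by 22 in the alphabet (a Caesar shift of +22).
Decoding xnawz: x−22=b, n−22=r, a−22=e, w−22=a, z−22=d.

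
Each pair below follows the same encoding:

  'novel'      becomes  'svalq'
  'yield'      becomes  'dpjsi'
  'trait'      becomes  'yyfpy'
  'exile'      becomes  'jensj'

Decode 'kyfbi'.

Shifts by position in novel: pos 0: n→s (+5), pos 1: o→v (+7), pos 2: v→a (+5), pos 3: e→l (+7) — repeating every 2. It's a Vigenère-style cipher with numeric key [5,7]: position i shifts by key[i mod 2].
Reversing it on kyfbi: k−5=f, y−7=r, f−5=a, b−7=u, i−5=d.

fraud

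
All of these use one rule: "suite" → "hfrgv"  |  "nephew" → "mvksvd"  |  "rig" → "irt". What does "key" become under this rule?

Each pair mirrors across the alphabet (s↔h, u↔f, i↔r): positions sum to 25. Each letter is replaced by its mirror in the alphabet: a↔z, b↔y, c↔x, and so on (the Atbash cipher).
On key: k↔p, e↔v, y↔b.

pvb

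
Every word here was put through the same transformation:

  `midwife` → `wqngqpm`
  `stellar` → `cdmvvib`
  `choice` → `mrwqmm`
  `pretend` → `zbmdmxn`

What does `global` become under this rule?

Vowels shift forward by 8 and consonants shift forward by 10.
On global: g(cons)+10=q, l(cons)+10=v, o(vowel)+8=w, b(cons)+10=l, a(vowel)+8=i, l(cons)+10=v.

qvwliv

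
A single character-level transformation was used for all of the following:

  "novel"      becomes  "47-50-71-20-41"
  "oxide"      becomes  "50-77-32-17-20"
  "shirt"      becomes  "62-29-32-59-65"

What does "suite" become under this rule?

With a=1..z=26, the number is 3·pos + 5.
Applying it to suite: s=19→62, u=21→68, i=9→32, t=20→65, e=5→20.

62-68-32-65-20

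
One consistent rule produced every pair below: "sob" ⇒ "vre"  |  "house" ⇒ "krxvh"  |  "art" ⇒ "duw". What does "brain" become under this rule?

Compare letters: s→v is +3, o→r is +3, b→e is +3 — a constant shift. This is a Caesar cipher with shift 3.
For brain: b+3=e, r+3=u, a+3=d, i+3=l, n+3=q.

eudlq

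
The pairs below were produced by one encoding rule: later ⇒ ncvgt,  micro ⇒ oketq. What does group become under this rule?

Compare letters: l→n is +2, a→c is +2, t→v is +2 — a constant shift. This is a Caesar cipher with shift 2.
Applying it to group: g+2=i, r+2=t, o+2=q, u+2=w, p+2=r.

itqwr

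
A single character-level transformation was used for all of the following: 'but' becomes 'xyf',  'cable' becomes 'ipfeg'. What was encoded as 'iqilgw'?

scheme

The output letters match the input read backwards, each shifted +4: but reversed is tub. Two steps: reverse the string, then apply a Caesar shift of +4.
Undoing it on iqilgw: shift back: i−4=e, q−4=m, i−4=e, l−4=h, g−4=c, w−4=s → emehcs; then reverse → scheme.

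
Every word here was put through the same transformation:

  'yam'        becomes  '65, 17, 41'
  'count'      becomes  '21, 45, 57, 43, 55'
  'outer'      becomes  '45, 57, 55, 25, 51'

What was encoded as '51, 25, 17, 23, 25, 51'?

y(#25)→65 and a(#1)→17: differences scale by 2, so n = 2·pos + 15. With a=1..z=26, the number is 2·pos + 15.
Reversing it on 51, 25, 17, 23, 25, 51: 51→(51−15)÷2=18=r, 25→(25−15)÷2=5=e, 17→(17−15)÷2=1=a, 23→(23−15)÷2=4=d, 25→(25−15)÷2=5=e, 51→(51−15)÷2=18=r.

reader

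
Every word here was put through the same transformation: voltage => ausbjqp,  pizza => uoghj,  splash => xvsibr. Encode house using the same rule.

muban

Letter i (0-indexed) is shifted by i+5, so successive shifts are 5, 6, 7, ….
On house: h+5=m, o+6=u, u+7=b, s+8=a, e+9=n.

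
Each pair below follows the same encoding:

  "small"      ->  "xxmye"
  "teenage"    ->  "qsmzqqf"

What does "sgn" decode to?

bug

Two steps: reverse the string, then apply a Caesar shift of +12.
Reversing it on sgn: shift back: s−12=g, g−12=u, n−12=b → gub; then reverse → bug.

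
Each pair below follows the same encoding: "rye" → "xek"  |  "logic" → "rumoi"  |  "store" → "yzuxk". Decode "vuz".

pot

Each letter is shifted forward by 6 in the alphabet (a Caesar shift of +6).
Reversing it on vuz: v−6=p, u−6=o, z−6=t.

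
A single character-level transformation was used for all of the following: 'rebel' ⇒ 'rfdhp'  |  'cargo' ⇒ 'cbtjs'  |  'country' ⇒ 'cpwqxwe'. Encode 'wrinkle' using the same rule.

wskqoqk

In rebel: r→r is +0, e→f is +1, b→d is +2, e→h is +3 — the shift increases by 1 each position. The shift increases by 1 at each position, starting from +0: 0, 1, 2, ….
Applying it to wrinkle: w+0=w, r+1=s, i+2=k, n+3=q, k+4=o, l+5=q, e+6=k.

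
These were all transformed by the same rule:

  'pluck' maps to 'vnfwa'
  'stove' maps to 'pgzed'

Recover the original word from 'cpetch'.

writer

The word is reversed, then every letter is shifted forward by 11.
Undoing it on cpetch: shift back: c−11=r, p−11=e, e−11=t, t−11=i, c−11=r, h−11=w → retirw; then reverse → writer.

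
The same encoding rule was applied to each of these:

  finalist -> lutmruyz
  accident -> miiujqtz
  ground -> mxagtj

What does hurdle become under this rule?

The shift depends on letter class: consonant f→l is +6, but vowel i→u is +12. Vowels shift forward by 12 and consonants shift forward by 6.
On hurdle: h(cons)+6=n, u(vowel)+12=g, r(cons)+6=x, d(cons)+6=j, l(cons)+6=r, e(vowel)+12=q.

ngxjrq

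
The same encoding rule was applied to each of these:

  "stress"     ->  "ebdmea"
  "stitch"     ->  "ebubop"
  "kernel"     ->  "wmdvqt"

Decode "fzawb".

troop

Shifts by position in stress: pos 0: s→e (+12), pos 1: t→b (+8), pos 2: r→d (+12), pos 3: e→m (+8) — repeating every 2. It's a Vigenère-style cipher with numeric key [12,8]: position i shifts by key[i mod 2].
Undoing it on fzawb: f−12=t, z−8=r, a−12=o, w−8=o, b−12=p.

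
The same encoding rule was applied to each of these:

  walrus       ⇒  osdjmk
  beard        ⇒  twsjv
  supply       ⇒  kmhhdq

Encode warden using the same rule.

osjvwf

Each letter is shifted forward by 18 in the alphabet (a Caesar shift of +18).
Applying it to warden: w+18=o, a+18=s, r+18=j, d+18=v, e+18=w, n+18=f.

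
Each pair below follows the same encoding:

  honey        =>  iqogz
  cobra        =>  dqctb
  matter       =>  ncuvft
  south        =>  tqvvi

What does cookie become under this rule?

dqpmjg

Shifts by position in honey: pos 0: h→i (+1), pos 1: o→q (+2), pos 2: n→o (+1), pos 3: e→g (+2) — repeating every 2. A repeating key of period 2 is used — shifts +1, +2 over and over.
Applying it to cookie: c+1=d, o+2=q, o+1=p, k+2=m, i+1=j, e+2=g.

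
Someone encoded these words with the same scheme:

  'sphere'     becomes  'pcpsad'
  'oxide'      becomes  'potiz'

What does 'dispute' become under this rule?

Two steps: reverse the string, then apply a Caesar shift of +11.
Applying it to dispute: reverse → etupsid; then shift: e+11=p, t+11=e, u+11=f, p+11=a, s+11=d, i+11=t, d+11=o.

pefadto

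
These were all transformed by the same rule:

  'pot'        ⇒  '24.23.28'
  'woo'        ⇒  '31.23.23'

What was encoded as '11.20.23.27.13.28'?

p is letter #16 and maps to 24: an offset of 8. Letters become their 1-based position plus 8 (so a→9, b→10, …).
Decoding 11.20.23.27.13.28: 11→(11−8)÷1=3=c, 20→(20−8)÷1=12=l, 23→(23−8)÷1=15=o, 27→(27−8)÷1=19=s, 13→(13−8)÷1=5=e, 28→(28−8)÷1=20=t.

closet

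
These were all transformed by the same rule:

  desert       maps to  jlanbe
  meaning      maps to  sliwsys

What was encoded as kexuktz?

In desert: d→j is +6, e→l is +7, s→a is +8, e→n is +9 — the shift increases by 1 each position. Letter i (0-indexed) is shifted by i+6, so successive shifts are 6, 7, 8, ….
Decoding kexuktz: k−6=e, e−7=x, x−8=p, u−9=l, k−10=a, t−11=i, z−12=n.

explain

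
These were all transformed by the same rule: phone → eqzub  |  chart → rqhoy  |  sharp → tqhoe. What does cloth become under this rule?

rkzyq

p(15)→e(4) and h(7)→q(16) fit y≡5x+7 (mod 26); the inverse of 5 mod 26 is 21. Treating letters as 0–25, the rule is x ↦ 5x + 7 (mod 26).
Applying it to cloth: c(2)→5·2+7≡17=r; l(11)→5·11+7≡10=k; o(14)→5·14+7≡25=z; t(19)→5·19+7≡24=y; h(7)→5·7+7≡16=q (all mod 26).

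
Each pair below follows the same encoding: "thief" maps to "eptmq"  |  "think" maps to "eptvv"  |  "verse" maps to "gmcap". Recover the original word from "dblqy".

It's a Vigenère-style cipher with numeric key [11,8]: position i shifts by key[i mod 2].
Undoing it on dblqy: d−11=s, b−8=t, l−11=a, q−8=i, y−11=n.

stain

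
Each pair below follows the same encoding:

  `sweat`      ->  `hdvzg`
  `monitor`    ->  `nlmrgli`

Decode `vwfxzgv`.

Each pair mirrors across the alphabet (s↔h, w↔d, e↔v): positions sum to 25. This is the alphabet-reversal cipher (Atbash): a becomes z, b becomes y, etc.
Reversing it on vwfxzgv: v↔e, w↔d, f↔u, x↔c, z↔a, g↔t, v↔e.

educate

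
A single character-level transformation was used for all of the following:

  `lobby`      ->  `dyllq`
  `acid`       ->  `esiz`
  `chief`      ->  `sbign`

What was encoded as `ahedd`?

l(11)→d(3) and o(14)→y(24) fit y≡7x+4 (mod 26); the inverse of 7 mod 26 is 15. Treating letters as 0–25, the rule is x ↦ 7x + 4 (mod 26).
Undoing it on ahedd: a(0)→15·(0−4)≡18=s; h(7)→15·(7−4)≡19=t; e(4)→15·(4−4)≡0=a; d(3)→15·(3−4)≡11=l; d(3)→15·(3−4)≡11=l (all mod 26).

stall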